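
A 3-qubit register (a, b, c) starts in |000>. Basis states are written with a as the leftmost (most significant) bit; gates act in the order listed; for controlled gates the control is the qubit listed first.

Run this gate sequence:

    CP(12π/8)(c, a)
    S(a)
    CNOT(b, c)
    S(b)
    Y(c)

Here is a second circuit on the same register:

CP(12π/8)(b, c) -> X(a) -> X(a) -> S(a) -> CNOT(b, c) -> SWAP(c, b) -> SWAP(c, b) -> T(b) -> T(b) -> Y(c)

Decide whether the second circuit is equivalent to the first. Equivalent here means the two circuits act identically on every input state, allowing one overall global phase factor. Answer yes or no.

No: there is an input state on which the two circuits produce genuinely different outputs (not merely differing by a phase).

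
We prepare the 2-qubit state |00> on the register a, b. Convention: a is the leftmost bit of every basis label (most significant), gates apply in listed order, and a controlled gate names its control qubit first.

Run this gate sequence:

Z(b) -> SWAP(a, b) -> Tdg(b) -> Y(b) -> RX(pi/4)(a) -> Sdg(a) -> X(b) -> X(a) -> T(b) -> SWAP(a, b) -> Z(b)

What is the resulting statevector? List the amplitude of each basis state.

After the circuit, the state carries amplitude -I*sqrt(2 - sqrt(2))/2 on |00>, -I*sqrt(sqrt(2) + 2)/2 on |01>, 0 on |10>, 0 on |11>.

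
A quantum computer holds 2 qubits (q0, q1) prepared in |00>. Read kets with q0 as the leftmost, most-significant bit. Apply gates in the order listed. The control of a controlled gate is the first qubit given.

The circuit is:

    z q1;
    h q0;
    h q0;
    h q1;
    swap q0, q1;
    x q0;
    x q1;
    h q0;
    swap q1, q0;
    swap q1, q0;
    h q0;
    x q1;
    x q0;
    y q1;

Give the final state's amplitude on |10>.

|10> carries amplitude 0 in the final state. Key observation: steps 6-13 multiply out to the identity, so the circuit reduces to the remaining gates.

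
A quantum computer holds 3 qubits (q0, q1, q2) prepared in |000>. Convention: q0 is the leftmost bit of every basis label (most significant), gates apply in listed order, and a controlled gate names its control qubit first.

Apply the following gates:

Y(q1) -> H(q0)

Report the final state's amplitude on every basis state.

The final amplitudes are sqrt(2)*I/2 on |010>, sqrt(2)*I/2 on |110>, and 0 on every other basis state.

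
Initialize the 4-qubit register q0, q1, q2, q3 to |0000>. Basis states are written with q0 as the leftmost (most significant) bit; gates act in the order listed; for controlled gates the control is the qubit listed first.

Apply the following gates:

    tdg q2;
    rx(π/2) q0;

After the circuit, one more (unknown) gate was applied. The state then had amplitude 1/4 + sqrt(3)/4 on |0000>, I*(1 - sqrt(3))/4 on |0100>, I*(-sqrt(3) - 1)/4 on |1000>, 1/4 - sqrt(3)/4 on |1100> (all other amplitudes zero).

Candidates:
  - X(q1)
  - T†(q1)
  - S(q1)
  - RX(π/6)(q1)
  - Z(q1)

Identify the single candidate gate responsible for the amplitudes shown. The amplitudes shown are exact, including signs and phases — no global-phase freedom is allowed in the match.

It was RX(π/6)(q1) that produced the state shown.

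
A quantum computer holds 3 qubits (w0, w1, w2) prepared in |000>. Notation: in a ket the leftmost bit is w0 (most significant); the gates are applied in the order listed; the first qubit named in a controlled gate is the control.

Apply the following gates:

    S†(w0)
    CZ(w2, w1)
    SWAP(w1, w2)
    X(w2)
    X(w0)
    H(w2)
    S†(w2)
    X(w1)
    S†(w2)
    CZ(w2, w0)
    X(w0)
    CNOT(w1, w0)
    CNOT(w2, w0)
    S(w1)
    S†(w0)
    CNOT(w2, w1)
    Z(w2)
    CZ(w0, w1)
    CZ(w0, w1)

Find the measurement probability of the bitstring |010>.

A full measurement returns |010> with probability 0. Key observation: steps 18-19 multiply out to the identity, so the circuit reduces to the remaining gates.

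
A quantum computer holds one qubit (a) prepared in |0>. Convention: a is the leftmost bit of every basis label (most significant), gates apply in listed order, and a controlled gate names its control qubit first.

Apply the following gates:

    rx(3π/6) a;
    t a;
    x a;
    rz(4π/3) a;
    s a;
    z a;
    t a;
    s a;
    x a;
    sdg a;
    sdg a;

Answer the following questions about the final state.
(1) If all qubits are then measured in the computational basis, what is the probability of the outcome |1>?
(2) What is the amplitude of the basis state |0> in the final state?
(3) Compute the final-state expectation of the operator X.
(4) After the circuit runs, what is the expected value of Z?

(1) The probability of measuring |1> is 1/2.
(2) The amplitude on |0> is sqrt(2)*exp(11*I*pi/12)/2.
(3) The expectation value of X is -sqrt(3)/2.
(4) The expectation value of Z is 0.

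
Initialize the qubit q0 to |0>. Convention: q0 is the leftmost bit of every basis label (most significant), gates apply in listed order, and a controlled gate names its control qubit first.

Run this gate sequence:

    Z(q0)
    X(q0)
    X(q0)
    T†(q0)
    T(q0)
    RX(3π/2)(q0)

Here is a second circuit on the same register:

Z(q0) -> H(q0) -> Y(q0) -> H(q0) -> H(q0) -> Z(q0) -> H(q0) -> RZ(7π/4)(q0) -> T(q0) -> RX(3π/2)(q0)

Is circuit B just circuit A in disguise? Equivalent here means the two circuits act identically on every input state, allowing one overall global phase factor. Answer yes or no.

No — the two circuits implement different unitaries, even allowing a global phase.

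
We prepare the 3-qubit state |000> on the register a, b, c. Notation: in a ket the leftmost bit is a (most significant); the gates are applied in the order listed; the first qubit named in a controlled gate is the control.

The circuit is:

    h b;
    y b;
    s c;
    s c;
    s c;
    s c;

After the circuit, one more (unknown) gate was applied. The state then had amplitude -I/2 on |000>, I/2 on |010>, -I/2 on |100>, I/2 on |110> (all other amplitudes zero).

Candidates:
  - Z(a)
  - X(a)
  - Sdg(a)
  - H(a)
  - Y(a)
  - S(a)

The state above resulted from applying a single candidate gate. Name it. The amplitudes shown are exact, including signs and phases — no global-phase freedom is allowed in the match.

It was H(a) that produced the state shown. Key observation: steps 3-6 multiply out to the identity, so the circuit reduces to the remaining gates.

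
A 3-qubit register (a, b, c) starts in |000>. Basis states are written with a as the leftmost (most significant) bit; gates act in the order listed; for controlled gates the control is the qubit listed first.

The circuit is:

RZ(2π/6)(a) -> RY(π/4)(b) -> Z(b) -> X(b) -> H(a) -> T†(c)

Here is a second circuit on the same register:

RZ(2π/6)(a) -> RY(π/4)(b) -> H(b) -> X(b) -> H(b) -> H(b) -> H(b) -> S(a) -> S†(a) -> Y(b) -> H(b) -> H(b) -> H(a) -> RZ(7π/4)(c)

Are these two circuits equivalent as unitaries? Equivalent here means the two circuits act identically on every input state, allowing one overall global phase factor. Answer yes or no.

No — the two circuits implement different unitaries, even allowing a global phase.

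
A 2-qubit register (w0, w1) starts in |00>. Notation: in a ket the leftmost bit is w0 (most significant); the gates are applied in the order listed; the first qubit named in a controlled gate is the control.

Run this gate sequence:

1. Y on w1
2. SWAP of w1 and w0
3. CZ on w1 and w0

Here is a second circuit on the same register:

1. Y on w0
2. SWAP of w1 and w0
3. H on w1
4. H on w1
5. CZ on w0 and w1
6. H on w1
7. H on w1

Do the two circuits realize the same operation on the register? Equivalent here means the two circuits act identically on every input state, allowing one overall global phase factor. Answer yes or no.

No — the two circuits implement different unitaries, even allowing a global phase.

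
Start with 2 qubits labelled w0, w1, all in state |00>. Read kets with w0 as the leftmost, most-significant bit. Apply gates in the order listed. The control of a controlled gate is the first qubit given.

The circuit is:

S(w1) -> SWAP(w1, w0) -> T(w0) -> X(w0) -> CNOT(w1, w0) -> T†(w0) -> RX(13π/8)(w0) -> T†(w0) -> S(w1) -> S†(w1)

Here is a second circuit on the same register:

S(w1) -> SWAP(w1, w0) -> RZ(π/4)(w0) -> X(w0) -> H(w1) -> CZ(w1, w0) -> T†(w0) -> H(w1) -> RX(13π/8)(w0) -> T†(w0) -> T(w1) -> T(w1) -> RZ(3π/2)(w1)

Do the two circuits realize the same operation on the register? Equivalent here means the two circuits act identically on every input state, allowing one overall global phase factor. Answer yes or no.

No — the two circuits implement different unitaries, even allowing a global phase.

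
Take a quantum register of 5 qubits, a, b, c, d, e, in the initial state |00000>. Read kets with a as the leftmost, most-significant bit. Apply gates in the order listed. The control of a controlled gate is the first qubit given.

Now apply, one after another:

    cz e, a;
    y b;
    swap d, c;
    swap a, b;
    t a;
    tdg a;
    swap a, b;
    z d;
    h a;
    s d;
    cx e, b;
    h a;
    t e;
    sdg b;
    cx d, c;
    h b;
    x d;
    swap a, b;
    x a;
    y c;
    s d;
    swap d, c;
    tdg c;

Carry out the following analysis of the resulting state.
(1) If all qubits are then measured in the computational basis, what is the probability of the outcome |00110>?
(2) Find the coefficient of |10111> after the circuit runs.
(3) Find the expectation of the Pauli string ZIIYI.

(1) The probability of measuring |00110> is 1/2. Key observation: steps 4-7 multiply out to the identity, so the circuit reduces to the remaining gates.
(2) The amplitude on |10111> is 0.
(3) In the final state, ZIIYI has expectation 0.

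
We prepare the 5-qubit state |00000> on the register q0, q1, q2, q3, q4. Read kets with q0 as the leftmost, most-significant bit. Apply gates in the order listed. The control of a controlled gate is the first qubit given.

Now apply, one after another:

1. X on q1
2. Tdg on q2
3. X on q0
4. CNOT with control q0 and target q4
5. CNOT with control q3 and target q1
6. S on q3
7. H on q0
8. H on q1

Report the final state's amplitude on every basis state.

The final amplitudes are 1/2 on |00001>, -1/2 on |01001>, -1/2 on |10001>, 1/2 on |11001>, and 0 on every other basis state.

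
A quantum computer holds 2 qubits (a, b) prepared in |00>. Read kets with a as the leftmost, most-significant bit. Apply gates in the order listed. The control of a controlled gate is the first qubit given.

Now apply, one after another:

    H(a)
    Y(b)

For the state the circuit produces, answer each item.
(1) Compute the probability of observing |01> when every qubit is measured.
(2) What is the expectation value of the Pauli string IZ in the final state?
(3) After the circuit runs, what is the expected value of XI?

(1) Outcome |01> occurs with probability 1/2.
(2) In the final state, IZ has expectation -1.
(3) The observable XI averages to 1.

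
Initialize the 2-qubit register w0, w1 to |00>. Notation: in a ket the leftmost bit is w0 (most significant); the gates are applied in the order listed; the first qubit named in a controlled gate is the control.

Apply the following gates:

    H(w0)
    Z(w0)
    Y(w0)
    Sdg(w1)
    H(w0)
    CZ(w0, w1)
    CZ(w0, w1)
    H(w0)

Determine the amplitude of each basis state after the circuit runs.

After the circuit, the state carries amplitude sqrt(2)*I/2 on |00>, 0 on |01>, sqrt(2)*I/2 on |10>, 0 on |11>.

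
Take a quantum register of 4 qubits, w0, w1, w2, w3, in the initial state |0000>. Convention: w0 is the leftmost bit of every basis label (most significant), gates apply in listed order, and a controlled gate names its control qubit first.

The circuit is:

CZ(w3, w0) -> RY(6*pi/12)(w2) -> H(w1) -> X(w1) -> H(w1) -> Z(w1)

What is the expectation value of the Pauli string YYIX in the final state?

The expectation value of YYIX is 0. Key observation: the block from step 3 through step 6 cancels to the identity and can be dropped.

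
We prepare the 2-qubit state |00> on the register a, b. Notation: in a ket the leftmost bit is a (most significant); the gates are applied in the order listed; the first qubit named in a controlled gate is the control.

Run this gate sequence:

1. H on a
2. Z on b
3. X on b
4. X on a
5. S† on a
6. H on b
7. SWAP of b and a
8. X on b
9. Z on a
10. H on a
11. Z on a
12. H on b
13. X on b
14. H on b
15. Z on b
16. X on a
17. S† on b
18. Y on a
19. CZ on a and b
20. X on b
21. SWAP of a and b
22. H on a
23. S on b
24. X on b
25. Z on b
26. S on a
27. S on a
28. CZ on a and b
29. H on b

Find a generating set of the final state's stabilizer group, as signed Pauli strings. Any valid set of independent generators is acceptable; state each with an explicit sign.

The stabilizer group can be generated by -IX, +ZI, among other valid generating sets. Key observation: gates 12-15 undo each other exactly, leaving only the rest of the circuit to track.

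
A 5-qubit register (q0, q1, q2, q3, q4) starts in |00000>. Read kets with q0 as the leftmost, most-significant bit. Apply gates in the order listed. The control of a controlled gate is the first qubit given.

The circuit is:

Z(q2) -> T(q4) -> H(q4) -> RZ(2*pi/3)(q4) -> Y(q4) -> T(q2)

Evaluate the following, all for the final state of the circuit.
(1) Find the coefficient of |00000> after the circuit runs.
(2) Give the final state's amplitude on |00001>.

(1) The final state's coefficient on |00000> equals -sqrt(2)*exp(5*I*pi/6)/2.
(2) The amplitude on |00001> is sqrt(2)*exp(I*pi/6)/2.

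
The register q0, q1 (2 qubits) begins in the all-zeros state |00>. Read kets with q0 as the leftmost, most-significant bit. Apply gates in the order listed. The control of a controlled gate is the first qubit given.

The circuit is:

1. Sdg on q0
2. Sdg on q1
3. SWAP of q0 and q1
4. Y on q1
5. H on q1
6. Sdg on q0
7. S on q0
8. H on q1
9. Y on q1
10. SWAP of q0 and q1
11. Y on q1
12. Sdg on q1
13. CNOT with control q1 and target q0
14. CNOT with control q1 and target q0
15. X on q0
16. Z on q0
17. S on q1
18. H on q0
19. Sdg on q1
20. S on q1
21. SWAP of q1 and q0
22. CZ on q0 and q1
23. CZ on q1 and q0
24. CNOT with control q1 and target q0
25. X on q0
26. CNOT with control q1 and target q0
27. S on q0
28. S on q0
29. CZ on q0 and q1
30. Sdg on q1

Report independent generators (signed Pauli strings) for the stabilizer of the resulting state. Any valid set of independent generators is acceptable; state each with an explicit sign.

One valid set of independent stabilizer generators is +IY, +ZI (any independent generating set of the same group is equally correct). Key observation: gates 3-10 undo each other exactly, leaving only the rest of the circuit to track.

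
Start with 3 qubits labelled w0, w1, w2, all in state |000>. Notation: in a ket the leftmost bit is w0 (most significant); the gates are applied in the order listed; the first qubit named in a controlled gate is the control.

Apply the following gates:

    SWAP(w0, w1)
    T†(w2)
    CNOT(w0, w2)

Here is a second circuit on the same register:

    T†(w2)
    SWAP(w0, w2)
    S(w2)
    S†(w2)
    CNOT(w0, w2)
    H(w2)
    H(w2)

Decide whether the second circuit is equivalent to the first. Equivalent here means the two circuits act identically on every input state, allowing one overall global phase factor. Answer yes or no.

No, they are not equivalent — no single phase factor reconciles the two unitaries.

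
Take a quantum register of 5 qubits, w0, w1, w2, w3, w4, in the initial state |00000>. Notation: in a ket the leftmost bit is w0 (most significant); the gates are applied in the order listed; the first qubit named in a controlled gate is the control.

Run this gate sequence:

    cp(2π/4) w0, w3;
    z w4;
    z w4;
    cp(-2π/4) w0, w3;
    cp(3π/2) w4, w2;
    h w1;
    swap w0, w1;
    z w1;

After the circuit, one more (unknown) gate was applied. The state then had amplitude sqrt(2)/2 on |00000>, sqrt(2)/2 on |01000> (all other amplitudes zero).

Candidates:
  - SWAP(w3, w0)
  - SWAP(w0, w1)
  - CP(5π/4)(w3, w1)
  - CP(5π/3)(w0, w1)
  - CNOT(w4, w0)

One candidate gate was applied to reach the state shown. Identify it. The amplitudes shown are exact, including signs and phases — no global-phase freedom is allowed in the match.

The applied gate was SWAP(w0, w1).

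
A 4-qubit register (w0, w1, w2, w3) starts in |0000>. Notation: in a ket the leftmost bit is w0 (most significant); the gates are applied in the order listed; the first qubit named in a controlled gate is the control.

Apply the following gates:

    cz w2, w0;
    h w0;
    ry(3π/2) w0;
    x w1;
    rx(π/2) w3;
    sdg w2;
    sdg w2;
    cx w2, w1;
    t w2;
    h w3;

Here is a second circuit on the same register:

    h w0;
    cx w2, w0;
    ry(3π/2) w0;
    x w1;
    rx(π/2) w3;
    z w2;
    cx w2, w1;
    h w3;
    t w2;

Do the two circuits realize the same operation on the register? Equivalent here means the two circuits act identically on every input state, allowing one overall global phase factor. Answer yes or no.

Yes, they are equivalent — the unitaries differ by at most a global phase.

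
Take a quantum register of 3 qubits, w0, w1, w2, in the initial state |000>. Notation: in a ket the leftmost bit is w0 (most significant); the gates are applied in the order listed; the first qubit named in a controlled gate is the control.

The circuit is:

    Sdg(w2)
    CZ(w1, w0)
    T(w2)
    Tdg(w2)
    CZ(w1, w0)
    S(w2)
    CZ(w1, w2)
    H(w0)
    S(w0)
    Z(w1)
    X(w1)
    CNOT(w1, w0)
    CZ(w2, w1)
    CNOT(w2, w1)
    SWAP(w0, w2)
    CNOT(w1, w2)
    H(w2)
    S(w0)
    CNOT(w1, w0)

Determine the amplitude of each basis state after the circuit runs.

The final amplitudes are 1/2 + I/2 on |110>, 1/2 - I/2 on |111>, and 0 on every other basis state. Key observation: gates 1-6 undo each other exactly, leaving only the rest of the circuit to track.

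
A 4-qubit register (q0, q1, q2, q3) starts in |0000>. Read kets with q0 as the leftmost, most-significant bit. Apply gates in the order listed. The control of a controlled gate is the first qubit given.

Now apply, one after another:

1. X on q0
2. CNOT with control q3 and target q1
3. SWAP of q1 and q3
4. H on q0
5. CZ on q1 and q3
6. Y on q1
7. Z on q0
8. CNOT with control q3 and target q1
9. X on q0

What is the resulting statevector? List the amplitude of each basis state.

The final amplitudes are sqrt(2)*I/2 on |0100>, sqrt(2)*I/2 on |1100>, and 0 on every other basis state.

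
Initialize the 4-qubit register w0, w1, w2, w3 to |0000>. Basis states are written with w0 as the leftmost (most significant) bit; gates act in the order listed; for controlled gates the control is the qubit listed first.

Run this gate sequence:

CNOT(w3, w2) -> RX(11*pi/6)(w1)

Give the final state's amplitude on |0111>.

The final state's coefficient on |0111> equals 0.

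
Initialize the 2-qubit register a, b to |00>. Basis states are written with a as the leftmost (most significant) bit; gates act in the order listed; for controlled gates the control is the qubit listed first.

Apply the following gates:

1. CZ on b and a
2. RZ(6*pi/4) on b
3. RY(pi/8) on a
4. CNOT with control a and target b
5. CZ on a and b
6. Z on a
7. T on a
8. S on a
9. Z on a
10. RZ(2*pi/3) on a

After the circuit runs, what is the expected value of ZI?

In the final state, ZI has expectation sqrt(sqrt(2) + 2)/2.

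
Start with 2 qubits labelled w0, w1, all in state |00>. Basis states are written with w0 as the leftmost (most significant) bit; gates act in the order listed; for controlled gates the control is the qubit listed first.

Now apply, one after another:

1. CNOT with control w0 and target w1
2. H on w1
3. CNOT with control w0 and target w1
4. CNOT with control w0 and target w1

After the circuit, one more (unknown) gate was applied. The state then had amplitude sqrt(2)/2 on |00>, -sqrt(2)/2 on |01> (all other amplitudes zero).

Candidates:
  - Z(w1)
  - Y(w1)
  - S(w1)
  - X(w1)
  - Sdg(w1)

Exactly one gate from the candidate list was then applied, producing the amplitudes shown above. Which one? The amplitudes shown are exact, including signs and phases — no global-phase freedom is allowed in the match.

It was Z(w1) that produced the state shown.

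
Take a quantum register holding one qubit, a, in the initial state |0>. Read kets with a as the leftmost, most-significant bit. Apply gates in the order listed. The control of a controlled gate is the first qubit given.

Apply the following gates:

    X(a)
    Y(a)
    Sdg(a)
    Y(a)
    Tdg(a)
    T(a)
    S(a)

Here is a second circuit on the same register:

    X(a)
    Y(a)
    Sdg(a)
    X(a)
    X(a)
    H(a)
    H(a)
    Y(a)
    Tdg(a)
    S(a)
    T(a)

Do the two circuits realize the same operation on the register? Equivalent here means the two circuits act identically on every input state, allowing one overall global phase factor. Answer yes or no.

Yes: on every input state the two circuits agree up to one overall phase factor.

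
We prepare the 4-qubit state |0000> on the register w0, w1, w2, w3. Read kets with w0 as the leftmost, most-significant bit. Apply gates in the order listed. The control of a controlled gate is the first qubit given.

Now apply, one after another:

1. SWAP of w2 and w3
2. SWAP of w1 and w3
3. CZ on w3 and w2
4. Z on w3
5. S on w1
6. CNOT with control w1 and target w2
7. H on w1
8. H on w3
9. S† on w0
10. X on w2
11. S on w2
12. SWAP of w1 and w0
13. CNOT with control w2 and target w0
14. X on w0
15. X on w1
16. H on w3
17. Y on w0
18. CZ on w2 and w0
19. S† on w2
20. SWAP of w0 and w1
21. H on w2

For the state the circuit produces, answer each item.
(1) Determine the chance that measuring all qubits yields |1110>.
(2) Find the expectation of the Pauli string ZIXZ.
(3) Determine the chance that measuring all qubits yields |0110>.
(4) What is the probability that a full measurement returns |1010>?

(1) A full measurement returns |1110> with probability 1/4.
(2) In the final state, ZIXZ has expectation 1.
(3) A full measurement returns |0110> with probability 0.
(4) Outcome |1010> occurs with probability 1/4.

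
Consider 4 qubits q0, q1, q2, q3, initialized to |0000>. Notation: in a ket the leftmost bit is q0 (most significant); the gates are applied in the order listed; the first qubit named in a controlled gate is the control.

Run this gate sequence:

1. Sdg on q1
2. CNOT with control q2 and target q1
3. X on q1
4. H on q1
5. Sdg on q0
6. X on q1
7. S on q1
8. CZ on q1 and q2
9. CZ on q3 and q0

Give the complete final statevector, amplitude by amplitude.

The resulting statevector has amplitude -sqrt(2)/2 on |0000>, sqrt(2)*I/2 on |0100>, and 0 on every other basis state.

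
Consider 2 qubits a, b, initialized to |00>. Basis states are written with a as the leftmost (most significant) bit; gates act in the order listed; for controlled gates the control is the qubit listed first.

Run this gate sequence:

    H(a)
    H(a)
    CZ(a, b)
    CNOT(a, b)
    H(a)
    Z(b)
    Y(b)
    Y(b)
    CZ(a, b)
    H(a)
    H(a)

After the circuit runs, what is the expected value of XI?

The observable XI averages to 1.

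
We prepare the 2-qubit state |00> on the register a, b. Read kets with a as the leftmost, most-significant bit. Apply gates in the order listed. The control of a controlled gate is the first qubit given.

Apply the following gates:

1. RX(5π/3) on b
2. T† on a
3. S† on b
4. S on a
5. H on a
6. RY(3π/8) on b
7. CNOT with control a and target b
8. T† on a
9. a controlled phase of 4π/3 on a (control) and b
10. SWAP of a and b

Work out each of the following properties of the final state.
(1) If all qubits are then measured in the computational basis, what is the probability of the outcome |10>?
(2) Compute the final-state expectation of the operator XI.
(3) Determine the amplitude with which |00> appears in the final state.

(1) The probability of measuring |10> is -sqrt(2 - sqrt(2))/16 + sqrt(3*sqrt(2) + 6)/16 + 1/4.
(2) The expectation value of XI is sqrt(6 - 3*sqrt(2))/16 + sqrt(sqrt(2) + 2)/16.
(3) The amplitude on |00> is -sqrt(2)*sin(7*pi/48)/2.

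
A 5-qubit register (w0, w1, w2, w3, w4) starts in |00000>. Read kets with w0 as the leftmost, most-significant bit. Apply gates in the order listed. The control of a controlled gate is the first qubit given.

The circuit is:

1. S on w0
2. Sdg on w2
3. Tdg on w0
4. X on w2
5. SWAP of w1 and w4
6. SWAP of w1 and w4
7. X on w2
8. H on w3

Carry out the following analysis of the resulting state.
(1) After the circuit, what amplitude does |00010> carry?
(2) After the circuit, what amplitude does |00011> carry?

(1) The amplitude on |00010> is sqrt(2)/2. Key observation: steps 4-7 multiply out to the identity, so the circuit reduces to the remaining gates.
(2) The final state's coefficient on |00011> equals 0.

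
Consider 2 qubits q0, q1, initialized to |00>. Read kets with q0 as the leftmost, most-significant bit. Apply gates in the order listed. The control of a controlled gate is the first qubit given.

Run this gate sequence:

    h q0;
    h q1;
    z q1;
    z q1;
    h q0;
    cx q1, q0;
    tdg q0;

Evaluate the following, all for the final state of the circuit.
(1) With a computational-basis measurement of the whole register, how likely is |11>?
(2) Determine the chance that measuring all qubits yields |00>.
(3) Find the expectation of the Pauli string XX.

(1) The probability of measuring |11> is 1/2.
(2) A full measurement returns |00> with probability 1/2.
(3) In the final state, XX has expectation sqrt(2)/2.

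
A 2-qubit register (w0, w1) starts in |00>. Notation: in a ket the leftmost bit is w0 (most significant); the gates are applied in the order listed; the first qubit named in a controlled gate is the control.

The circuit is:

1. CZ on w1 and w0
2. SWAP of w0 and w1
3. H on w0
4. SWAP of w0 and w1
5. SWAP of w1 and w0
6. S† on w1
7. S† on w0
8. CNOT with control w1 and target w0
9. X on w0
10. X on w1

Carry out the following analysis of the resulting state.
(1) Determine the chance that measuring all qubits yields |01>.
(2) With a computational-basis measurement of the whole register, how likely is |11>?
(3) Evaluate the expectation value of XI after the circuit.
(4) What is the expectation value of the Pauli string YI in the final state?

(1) The probability of measuring |01> is 1/2.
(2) The probability of measuring |11> is 1/2.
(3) The observable XI averages to 0.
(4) The expectation value of YI is 1.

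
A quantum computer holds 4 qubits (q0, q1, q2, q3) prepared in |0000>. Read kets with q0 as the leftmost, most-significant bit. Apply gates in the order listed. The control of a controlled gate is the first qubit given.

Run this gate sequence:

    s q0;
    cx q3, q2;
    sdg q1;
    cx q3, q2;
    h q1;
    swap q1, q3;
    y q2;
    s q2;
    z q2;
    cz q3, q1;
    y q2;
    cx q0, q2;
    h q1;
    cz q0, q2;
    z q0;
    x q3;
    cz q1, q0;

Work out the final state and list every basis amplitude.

After the circuit, the state carries amplitude -I/2 on |0000>, -I/2 on |0001>, -I/2 on |0100>, -I/2 on |0101>, and 0 on every other basis state.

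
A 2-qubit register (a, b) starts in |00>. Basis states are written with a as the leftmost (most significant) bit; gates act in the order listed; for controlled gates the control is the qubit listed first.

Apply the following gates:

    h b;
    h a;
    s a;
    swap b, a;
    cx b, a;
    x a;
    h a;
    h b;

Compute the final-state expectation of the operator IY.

The expectation value of IY is -1.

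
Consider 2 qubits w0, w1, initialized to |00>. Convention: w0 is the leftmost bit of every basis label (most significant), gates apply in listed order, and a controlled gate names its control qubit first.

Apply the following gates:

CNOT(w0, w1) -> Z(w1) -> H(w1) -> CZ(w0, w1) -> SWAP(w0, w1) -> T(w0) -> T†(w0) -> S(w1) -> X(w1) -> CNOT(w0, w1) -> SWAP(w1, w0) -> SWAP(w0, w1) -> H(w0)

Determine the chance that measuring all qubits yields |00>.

The probability of measuring |00> is 1/4.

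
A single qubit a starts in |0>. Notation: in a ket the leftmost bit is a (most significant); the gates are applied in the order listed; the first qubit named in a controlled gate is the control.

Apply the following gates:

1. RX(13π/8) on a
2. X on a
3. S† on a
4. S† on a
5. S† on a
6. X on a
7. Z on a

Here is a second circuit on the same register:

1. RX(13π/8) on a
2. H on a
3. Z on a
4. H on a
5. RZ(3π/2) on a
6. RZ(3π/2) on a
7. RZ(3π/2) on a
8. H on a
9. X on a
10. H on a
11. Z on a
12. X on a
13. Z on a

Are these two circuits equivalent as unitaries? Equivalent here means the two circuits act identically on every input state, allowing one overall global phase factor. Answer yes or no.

Yes, they are equivalent — the unitaries differ by at most a global phase.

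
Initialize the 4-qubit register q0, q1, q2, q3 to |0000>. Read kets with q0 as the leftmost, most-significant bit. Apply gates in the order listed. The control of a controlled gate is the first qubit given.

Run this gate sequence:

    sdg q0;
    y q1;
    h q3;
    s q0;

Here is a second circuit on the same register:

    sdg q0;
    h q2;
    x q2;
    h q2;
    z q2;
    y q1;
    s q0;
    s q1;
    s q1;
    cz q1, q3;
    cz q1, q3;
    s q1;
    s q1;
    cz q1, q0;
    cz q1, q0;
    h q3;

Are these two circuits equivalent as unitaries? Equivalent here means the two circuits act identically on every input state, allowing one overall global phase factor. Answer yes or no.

Yes — the two circuits implement the same unitary up to a global phase.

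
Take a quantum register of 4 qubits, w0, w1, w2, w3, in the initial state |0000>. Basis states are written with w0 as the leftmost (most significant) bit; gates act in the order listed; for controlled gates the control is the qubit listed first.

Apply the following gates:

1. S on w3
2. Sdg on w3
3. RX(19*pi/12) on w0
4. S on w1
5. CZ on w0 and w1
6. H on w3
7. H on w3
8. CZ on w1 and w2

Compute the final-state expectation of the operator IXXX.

The observable IXXX averages to 0. Key observation: steps 6-7 multiply out to the identity, so the circuit reduces to the remaining gates.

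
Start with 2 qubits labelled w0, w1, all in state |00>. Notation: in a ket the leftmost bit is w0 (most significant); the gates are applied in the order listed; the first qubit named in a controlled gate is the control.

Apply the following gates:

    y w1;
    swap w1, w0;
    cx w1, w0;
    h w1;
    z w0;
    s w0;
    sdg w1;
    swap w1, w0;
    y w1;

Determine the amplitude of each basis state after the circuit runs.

The resulting statevector has amplitude -sqrt(2)*I/2 on |00>, 0 on |01>, -sqrt(2)/2 on |10>, 0 on |11>.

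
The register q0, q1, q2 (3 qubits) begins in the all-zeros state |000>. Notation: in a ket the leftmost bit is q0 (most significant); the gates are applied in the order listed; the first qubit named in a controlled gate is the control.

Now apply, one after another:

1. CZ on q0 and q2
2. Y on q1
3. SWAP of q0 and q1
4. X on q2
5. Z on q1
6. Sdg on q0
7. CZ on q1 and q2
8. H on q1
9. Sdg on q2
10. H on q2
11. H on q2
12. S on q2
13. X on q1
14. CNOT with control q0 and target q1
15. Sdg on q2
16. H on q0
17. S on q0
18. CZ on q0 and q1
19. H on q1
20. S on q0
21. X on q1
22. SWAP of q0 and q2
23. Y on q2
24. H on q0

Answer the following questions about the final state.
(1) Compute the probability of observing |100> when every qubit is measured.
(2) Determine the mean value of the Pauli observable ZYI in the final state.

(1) Outcome |100> occurs with probability 1/4. Key observation: gates 9-12 undo each other exactly, leaving only the rest of the circuit to track.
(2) The expectation value of ZYI is 0.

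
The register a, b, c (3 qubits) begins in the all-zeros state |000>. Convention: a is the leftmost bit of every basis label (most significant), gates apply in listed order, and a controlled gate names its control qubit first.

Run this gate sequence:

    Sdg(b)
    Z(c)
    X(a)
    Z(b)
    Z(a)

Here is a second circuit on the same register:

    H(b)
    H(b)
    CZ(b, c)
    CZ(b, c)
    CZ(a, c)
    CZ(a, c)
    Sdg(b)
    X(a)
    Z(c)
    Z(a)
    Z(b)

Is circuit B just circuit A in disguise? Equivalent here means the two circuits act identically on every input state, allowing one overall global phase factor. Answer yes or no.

Yes, they are equivalent — the unitaries differ by at most a global phase.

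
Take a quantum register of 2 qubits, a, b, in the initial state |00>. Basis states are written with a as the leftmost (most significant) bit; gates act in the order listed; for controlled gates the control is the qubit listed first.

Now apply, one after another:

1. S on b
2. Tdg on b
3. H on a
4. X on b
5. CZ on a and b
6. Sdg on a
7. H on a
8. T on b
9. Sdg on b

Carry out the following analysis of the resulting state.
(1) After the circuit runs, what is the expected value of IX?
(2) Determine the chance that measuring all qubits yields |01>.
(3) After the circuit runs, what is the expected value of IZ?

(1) In the final state, IX has expectation 0.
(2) Outcome |01> occurs with probability 1/2.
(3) The observable IZ averages to -1.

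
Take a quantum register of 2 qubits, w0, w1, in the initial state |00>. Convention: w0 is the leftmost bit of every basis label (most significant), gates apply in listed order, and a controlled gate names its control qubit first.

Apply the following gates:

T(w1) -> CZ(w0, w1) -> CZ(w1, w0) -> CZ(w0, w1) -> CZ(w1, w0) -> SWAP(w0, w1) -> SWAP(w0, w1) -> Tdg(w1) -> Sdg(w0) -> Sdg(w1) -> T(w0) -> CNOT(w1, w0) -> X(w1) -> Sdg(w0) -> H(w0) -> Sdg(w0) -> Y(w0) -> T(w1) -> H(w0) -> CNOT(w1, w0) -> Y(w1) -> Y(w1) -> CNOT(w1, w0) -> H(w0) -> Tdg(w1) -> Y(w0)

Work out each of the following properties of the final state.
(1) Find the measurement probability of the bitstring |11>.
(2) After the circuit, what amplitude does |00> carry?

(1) Outcome |11> occurs with probability 1/2. Key observation: gates 18-25 undo each other exactly, leaving only the rest of the circuit to track.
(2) The final state's coefficient on |00> equals 0.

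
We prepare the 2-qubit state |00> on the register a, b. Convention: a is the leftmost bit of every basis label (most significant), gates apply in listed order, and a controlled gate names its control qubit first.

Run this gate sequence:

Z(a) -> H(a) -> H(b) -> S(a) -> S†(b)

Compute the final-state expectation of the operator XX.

The expectation value of XX is 0.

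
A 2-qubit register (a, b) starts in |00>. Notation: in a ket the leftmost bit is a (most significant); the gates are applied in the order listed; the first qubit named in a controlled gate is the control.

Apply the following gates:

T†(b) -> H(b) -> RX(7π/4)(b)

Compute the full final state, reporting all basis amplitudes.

The resulting statevector has amplitude -sqrt(2)*sqrt(sqrt(2) + 2)/4 - sqrt(2)*I*sqrt(2 - sqrt(2))/4 on |00>, -sqrt(2)*sqrt(sqrt(2) + 2)/4 - sqrt(2)*I*sqrt(2 - sqrt(2))/4 on |01>, 0 on |10>, 0 on |11>.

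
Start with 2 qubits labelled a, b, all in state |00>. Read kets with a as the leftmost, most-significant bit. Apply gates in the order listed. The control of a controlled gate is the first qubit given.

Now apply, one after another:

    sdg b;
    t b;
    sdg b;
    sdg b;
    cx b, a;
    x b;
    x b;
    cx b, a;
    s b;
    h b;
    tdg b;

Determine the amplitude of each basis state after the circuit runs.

The final amplitudes are sqrt(2)/2 on |00>, -sqrt(2)*exp(3*I*pi/4)/2 on |01>, 0 on |10>, 0 on |11>. Key observation: the block from step 4 through step 9 cancels to the identity and can be dropped.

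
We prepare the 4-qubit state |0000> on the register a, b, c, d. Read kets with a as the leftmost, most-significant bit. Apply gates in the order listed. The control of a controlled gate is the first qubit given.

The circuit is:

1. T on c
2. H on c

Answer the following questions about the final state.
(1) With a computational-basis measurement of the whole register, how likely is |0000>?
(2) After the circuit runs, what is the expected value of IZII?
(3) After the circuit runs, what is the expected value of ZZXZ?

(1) Outcome |0000> occurs with probability 1/2.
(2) In the final state, IZII has expectation 1.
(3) The expectation value of ZZXZ is 1.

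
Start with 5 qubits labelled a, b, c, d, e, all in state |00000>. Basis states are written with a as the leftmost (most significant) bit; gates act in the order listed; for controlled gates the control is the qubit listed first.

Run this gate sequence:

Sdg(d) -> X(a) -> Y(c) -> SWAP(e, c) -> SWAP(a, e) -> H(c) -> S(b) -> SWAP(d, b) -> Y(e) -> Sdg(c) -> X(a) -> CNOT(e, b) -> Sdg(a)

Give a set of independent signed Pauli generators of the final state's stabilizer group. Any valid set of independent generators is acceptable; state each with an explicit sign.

The stabilizer group can be generated by -IIYII, +ZIIII, +IZIII, +IIIZI, +IIIIZ, among other valid generating sets.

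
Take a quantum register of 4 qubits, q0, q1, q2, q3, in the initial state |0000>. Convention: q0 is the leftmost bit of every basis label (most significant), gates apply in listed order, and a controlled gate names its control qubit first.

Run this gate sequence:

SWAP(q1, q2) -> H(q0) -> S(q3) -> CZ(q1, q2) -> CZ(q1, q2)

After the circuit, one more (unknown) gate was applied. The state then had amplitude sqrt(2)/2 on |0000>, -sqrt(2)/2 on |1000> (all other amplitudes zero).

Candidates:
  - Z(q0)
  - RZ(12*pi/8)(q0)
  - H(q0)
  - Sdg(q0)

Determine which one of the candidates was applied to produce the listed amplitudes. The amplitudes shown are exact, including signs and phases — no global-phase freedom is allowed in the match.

It was Z(q0) that produced the state shown. Key observation: the block from step 4 through step 5 cancels to the identity and can be dropped.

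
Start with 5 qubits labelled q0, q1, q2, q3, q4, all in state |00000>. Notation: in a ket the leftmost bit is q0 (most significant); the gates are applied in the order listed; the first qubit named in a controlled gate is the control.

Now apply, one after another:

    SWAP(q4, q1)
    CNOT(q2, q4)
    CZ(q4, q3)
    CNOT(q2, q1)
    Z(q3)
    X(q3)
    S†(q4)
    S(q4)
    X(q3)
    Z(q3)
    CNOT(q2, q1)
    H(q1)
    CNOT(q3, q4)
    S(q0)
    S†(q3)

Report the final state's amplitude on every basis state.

The final amplitudes are sqrt(2)/2 on |00000>, sqrt(2)/2 on |01000>, and 0 on every other basis state.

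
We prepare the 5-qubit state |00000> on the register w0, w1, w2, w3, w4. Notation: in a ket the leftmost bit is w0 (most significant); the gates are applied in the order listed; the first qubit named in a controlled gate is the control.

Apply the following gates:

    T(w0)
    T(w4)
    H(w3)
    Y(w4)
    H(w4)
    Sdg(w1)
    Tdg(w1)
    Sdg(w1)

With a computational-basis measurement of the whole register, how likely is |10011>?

Outcome |10011> occurs with probability 0.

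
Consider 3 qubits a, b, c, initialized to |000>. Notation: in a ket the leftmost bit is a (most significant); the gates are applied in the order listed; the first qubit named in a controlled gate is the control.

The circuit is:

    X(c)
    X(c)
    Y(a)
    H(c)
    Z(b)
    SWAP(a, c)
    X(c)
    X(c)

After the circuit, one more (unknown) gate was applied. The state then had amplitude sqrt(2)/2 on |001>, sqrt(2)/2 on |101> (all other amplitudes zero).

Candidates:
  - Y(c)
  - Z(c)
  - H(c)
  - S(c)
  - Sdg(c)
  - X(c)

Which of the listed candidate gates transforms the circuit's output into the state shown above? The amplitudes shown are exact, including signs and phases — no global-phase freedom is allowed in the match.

It was Sdg(c) that produced the state shown.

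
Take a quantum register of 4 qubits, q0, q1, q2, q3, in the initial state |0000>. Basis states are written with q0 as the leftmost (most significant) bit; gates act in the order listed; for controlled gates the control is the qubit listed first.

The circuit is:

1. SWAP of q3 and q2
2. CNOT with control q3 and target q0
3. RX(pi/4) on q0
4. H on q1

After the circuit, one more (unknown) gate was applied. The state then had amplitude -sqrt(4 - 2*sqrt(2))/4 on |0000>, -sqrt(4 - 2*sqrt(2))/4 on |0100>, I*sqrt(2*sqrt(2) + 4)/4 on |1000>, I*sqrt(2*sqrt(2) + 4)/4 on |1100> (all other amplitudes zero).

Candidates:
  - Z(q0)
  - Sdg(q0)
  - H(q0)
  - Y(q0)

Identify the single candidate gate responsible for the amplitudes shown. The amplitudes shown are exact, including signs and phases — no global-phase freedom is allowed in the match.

The unique candidate consistent with the amplitudes is Y(q0).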